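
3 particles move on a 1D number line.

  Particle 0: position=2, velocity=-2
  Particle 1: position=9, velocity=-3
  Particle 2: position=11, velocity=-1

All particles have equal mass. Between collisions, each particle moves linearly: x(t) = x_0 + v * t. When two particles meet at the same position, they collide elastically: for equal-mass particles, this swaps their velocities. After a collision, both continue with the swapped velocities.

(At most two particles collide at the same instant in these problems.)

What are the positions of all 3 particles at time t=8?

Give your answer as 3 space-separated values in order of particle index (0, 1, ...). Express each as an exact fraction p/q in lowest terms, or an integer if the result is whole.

Collision at t=7: particles 0 and 1 swap velocities; positions: p0=-12 p1=-12 p2=4; velocities now: v0=-3 v1=-2 v2=-1
Advance to t=8 (no further collisions before then); velocities: v0=-3 v1=-2 v2=-1; positions = -15 -14 3

Answer: -15 -14 3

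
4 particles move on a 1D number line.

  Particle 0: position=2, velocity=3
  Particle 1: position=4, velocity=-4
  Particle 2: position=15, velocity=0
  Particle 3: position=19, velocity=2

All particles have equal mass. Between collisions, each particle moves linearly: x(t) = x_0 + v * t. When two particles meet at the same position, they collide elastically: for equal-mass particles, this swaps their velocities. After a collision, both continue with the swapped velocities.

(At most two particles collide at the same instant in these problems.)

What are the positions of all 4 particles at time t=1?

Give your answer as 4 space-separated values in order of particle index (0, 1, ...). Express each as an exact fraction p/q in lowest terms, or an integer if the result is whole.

Answer: 0 5 15 21

Derivation:
Collision at t=2/7: particles 0 and 1 swap velocities; positions: p0=20/7 p1=20/7 p2=15 p3=137/7; velocities now: v0=-4 v1=3 v2=0 v3=2
Advance to t=1 (no further collisions before then); velocities: v0=-4 v1=3 v2=0 v3=2; positions = 0 5 15 21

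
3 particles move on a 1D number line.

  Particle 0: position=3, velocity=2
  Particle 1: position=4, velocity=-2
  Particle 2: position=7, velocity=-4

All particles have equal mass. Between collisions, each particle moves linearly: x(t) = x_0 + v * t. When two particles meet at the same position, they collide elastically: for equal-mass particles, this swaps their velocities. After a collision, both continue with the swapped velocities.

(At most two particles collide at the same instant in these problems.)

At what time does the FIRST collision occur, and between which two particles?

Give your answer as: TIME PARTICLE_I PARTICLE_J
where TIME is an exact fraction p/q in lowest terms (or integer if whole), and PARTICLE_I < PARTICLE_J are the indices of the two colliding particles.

Answer: 1/4 0 1

Derivation:
Pair (0,1): pos 3,4 vel 2,-2 -> gap=1, closing at 4/unit, collide at t=1/4
Pair (1,2): pos 4,7 vel -2,-4 -> gap=3, closing at 2/unit, collide at t=3/2
Earliest collision: t=1/4 between 0 and 1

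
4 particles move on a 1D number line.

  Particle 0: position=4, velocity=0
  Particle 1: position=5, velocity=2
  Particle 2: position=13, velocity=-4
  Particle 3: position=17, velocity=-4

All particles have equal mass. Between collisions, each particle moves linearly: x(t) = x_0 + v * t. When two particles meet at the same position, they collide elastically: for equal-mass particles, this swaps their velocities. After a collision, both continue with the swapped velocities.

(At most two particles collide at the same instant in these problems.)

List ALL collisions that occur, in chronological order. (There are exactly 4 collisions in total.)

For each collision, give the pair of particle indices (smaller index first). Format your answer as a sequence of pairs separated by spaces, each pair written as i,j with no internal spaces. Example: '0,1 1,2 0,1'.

Answer: 1,2 2,3 0,1 1,2

Derivation:
Collision at t=4/3: particles 1 and 2 swap velocities; positions: p0=4 p1=23/3 p2=23/3 p3=35/3; velocities now: v0=0 v1=-4 v2=2 v3=-4
Collision at t=2: particles 2 and 3 swap velocities; positions: p0=4 p1=5 p2=9 p3=9; velocities now: v0=0 v1=-4 v2=-4 v3=2
Collision at t=9/4: particles 0 and 1 swap velocities; positions: p0=4 p1=4 p2=8 p3=19/2; velocities now: v0=-4 v1=0 v2=-4 v3=2
Collision at t=13/4: particles 1 and 2 swap velocities; positions: p0=0 p1=4 p2=4 p3=23/2; velocities now: v0=-4 v1=-4 v2=0 v3=2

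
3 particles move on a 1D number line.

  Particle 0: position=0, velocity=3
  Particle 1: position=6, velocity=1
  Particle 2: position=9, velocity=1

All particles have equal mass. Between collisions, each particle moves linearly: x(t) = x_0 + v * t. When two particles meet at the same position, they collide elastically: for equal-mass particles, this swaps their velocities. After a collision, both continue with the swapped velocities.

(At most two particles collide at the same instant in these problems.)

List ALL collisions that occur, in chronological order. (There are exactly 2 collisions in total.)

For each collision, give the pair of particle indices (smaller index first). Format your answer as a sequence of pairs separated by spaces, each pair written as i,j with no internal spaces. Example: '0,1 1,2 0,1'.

Collision at t=3: particles 0 and 1 swap velocities; positions: p0=9 p1=9 p2=12; velocities now: v0=1 v1=3 v2=1
Collision at t=9/2: particles 1 and 2 swap velocities; positions: p0=21/2 p1=27/2 p2=27/2; velocities now: v0=1 v1=1 v2=3

Answer: 0,1 1,2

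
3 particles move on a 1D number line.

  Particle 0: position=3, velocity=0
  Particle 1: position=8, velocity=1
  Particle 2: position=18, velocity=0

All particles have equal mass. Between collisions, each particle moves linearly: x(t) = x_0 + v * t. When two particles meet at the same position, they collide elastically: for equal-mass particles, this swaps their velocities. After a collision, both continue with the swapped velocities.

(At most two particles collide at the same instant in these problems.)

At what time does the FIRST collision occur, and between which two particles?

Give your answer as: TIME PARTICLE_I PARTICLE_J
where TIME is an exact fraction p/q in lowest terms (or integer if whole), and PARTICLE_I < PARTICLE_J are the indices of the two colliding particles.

Pair (0,1): pos 3,8 vel 0,1 -> not approaching (rel speed -1 <= 0)
Pair (1,2): pos 8,18 vel 1,0 -> gap=10, closing at 1/unit, collide at t=10
Earliest collision: t=10 between 1 and 2

Answer: 10 1 2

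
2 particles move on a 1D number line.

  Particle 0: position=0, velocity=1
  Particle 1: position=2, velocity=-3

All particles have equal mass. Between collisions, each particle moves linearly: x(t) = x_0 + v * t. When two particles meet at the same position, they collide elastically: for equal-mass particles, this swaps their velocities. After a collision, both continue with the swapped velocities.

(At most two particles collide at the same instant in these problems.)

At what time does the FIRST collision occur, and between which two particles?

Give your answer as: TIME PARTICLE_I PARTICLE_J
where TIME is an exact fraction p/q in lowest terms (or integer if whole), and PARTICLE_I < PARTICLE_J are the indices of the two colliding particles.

Answer: 1/2 0 1

Derivation:
Pair (0,1): pos 0,2 vel 1,-3 -> gap=2, closing at 4/unit, collide at t=1/2
Earliest collision: t=1/2 between 0 and 1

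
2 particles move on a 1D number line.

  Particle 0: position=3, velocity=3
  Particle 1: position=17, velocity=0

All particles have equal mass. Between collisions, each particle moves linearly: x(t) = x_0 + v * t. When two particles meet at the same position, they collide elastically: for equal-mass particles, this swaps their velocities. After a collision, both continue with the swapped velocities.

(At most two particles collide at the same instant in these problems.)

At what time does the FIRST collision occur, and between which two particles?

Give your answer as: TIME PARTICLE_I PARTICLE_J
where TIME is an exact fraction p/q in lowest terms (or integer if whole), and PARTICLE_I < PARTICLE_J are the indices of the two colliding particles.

Pair (0,1): pos 3,17 vel 3,0 -> gap=14, closing at 3/unit, collide at t=14/3
Earliest collision: t=14/3 between 0 and 1

Answer: 14/3 0 1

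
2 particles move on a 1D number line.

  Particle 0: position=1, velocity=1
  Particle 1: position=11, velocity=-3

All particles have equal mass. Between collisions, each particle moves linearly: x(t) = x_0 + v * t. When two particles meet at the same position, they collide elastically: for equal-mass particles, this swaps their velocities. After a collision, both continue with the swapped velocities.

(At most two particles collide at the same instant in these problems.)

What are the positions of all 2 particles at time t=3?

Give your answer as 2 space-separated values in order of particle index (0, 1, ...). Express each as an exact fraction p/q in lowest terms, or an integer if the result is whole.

Collision at t=5/2: particles 0 and 1 swap velocities; positions: p0=7/2 p1=7/2; velocities now: v0=-3 v1=1
Advance to t=3 (no further collisions before then); velocities: v0=-3 v1=1; positions = 2 4

Answer: 2 4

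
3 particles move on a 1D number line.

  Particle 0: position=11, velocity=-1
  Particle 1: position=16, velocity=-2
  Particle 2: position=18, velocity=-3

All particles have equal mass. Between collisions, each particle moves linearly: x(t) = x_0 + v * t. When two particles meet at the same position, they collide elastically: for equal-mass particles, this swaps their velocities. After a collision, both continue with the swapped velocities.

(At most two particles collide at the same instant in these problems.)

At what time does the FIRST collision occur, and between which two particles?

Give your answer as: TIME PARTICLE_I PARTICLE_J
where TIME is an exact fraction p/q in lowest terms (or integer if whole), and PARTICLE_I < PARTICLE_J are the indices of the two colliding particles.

Pair (0,1): pos 11,16 vel -1,-2 -> gap=5, closing at 1/unit, collide at t=5
Pair (1,2): pos 16,18 vel -2,-3 -> gap=2, closing at 1/unit, collide at t=2
Earliest collision: t=2 between 1 and 2

Answer: 2 1 2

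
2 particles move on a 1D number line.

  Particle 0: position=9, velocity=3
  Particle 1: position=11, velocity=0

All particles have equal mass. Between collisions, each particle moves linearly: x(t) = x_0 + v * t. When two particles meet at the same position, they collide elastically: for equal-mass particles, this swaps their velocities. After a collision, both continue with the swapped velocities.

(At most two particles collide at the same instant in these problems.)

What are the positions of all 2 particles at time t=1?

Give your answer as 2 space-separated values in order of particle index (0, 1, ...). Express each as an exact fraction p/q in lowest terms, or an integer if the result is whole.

Answer: 11 12

Derivation:
Collision at t=2/3: particles 0 and 1 swap velocities; positions: p0=11 p1=11; velocities now: v0=0 v1=3
Advance to t=1 (no further collisions before then); velocities: v0=0 v1=3; positions = 11 12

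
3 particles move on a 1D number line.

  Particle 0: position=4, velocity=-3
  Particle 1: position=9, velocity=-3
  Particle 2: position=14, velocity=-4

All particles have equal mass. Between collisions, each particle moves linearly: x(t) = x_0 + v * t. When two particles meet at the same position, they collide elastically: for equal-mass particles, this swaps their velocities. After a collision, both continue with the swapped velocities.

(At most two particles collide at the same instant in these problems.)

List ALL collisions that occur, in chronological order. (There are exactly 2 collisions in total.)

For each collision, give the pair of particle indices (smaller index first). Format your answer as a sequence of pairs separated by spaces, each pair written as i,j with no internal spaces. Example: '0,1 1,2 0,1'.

Answer: 1,2 0,1

Derivation:
Collision at t=5: particles 1 and 2 swap velocities; positions: p0=-11 p1=-6 p2=-6; velocities now: v0=-3 v1=-4 v2=-3
Collision at t=10: particles 0 and 1 swap velocities; positions: p0=-26 p1=-26 p2=-21; velocities now: v0=-4 v1=-3 v2=-3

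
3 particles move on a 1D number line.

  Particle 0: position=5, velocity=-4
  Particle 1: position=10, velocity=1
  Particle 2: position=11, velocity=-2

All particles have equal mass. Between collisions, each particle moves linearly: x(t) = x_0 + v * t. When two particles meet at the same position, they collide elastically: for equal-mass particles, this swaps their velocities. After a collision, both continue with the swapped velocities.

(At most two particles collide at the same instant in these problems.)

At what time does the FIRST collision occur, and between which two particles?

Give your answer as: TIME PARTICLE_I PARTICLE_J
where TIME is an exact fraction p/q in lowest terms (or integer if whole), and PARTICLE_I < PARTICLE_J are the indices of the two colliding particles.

Pair (0,1): pos 5,10 vel -4,1 -> not approaching (rel speed -5 <= 0)
Pair (1,2): pos 10,11 vel 1,-2 -> gap=1, closing at 3/unit, collide at t=1/3
Earliest collision: t=1/3 between 1 and 2

Answer: 1/3 1 2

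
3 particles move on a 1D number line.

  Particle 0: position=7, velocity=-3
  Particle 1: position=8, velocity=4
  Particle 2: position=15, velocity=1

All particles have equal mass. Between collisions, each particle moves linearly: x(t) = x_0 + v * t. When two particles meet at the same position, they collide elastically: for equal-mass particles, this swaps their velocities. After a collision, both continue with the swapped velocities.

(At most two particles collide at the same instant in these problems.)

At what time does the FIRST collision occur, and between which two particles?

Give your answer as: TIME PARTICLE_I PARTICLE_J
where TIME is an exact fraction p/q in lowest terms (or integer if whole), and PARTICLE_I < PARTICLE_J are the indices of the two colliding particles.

Pair (0,1): pos 7,8 vel -3,4 -> not approaching (rel speed -7 <= 0)
Pair (1,2): pos 8,15 vel 4,1 -> gap=7, closing at 3/unit, collide at t=7/3
Earliest collision: t=7/3 between 1 and 2

Answer: 7/3 1 2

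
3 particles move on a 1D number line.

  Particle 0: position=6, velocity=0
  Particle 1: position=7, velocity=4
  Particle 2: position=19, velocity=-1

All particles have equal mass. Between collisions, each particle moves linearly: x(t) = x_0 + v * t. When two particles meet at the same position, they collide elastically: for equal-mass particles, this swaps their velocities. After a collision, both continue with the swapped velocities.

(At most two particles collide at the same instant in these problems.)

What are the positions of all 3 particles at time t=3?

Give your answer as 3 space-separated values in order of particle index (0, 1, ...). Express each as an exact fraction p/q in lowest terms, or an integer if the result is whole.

Collision at t=12/5: particles 1 and 2 swap velocities; positions: p0=6 p1=83/5 p2=83/5; velocities now: v0=0 v1=-1 v2=4
Advance to t=3 (no further collisions before then); velocities: v0=0 v1=-1 v2=4; positions = 6 16 19

Answer: 6 16 19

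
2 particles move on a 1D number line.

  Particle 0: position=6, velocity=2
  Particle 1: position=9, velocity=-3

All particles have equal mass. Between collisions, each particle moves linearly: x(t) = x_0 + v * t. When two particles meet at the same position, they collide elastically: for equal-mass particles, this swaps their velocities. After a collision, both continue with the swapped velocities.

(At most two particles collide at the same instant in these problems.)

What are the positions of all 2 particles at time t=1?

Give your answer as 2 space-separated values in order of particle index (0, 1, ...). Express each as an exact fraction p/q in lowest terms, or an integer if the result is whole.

Collision at t=3/5: particles 0 and 1 swap velocities; positions: p0=36/5 p1=36/5; velocities now: v0=-3 v1=2
Advance to t=1 (no further collisions before then); velocities: v0=-3 v1=2; positions = 6 8

Answer: 6 8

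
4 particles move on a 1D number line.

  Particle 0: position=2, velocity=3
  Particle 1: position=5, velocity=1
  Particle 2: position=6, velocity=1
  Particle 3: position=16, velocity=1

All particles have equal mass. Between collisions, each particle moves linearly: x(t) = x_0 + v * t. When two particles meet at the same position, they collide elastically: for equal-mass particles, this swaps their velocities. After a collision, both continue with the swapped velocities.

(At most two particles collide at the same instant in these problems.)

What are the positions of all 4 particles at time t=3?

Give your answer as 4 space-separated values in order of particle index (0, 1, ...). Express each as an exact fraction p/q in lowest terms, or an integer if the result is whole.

Answer: 8 9 11 19

Derivation:
Collision at t=3/2: particles 0 and 1 swap velocities; positions: p0=13/2 p1=13/2 p2=15/2 p3=35/2; velocities now: v0=1 v1=3 v2=1 v3=1
Collision at t=2: particles 1 and 2 swap velocities; positions: p0=7 p1=8 p2=8 p3=18; velocities now: v0=1 v1=1 v2=3 v3=1
Advance to t=3 (no further collisions before then); velocities: v0=1 v1=1 v2=3 v3=1; positions = 8 9 11 19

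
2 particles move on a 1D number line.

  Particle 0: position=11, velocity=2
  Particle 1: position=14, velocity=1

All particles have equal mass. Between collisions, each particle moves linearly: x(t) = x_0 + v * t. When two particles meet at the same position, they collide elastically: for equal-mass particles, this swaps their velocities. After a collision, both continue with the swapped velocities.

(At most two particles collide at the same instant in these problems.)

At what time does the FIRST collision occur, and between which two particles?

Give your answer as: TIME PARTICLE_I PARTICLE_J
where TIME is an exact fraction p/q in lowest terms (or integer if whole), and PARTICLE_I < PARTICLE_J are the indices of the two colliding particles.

Answer: 3 0 1

Derivation:
Pair (0,1): pos 11,14 vel 2,1 -> gap=3, closing at 1/unit, collide at t=3
Earliest collision: t=3 between 0 and 1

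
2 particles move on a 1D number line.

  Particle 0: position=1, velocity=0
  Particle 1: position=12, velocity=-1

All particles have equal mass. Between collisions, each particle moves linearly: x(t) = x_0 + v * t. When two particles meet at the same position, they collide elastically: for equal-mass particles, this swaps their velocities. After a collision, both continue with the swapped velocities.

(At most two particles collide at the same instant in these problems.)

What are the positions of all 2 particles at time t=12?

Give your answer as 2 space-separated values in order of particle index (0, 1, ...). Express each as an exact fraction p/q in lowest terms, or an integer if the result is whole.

Collision at t=11: particles 0 and 1 swap velocities; positions: p0=1 p1=1; velocities now: v0=-1 v1=0
Advance to t=12 (no further collisions before then); velocities: v0=-1 v1=0; positions = 0 1

Answer: 0 1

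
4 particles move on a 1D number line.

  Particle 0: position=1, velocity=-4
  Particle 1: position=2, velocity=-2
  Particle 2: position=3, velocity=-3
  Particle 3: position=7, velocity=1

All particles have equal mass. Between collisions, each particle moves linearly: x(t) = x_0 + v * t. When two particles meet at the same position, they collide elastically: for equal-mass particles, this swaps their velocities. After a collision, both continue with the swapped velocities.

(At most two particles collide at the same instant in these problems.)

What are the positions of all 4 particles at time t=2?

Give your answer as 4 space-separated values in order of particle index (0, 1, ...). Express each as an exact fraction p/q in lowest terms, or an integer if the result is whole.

Answer: -7 -3 -2 9

Derivation:
Collision at t=1: particles 1 and 2 swap velocities; positions: p0=-3 p1=0 p2=0 p3=8; velocities now: v0=-4 v1=-3 v2=-2 v3=1
Advance to t=2 (no further collisions before then); velocities: v0=-4 v1=-3 v2=-2 v3=1; positions = -7 -3 -2 9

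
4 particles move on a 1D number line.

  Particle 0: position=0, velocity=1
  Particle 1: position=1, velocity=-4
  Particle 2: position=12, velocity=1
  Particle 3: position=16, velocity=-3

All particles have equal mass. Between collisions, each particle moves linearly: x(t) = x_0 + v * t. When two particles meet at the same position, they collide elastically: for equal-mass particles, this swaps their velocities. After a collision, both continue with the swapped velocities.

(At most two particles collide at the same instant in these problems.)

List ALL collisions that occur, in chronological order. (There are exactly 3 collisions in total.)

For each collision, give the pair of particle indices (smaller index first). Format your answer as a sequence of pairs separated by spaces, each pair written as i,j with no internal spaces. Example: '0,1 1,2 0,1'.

Answer: 0,1 2,3 1,2

Derivation:
Collision at t=1/5: particles 0 and 1 swap velocities; positions: p0=1/5 p1=1/5 p2=61/5 p3=77/5; velocities now: v0=-4 v1=1 v2=1 v3=-3
Collision at t=1: particles 2 and 3 swap velocities; positions: p0=-3 p1=1 p2=13 p3=13; velocities now: v0=-4 v1=1 v2=-3 v3=1
Collision at t=4: particles 1 and 2 swap velocities; positions: p0=-15 p1=4 p2=4 p3=16; velocities now: v0=-4 v1=-3 v2=1 v3=1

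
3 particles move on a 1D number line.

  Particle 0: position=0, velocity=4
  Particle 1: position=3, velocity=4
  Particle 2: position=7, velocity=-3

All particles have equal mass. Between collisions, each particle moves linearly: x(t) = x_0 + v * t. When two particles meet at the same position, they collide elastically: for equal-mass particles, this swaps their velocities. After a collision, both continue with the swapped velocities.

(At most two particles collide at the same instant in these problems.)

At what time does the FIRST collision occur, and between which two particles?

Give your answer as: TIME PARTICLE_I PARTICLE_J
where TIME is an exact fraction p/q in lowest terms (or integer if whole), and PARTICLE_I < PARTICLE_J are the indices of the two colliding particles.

Answer: 4/7 1 2

Derivation:
Pair (0,1): pos 0,3 vel 4,4 -> not approaching (rel speed 0 <= 0)
Pair (1,2): pos 3,7 vel 4,-3 -> gap=4, closing at 7/unit, collide at t=4/7
Earliest collision: t=4/7 between 1 and 2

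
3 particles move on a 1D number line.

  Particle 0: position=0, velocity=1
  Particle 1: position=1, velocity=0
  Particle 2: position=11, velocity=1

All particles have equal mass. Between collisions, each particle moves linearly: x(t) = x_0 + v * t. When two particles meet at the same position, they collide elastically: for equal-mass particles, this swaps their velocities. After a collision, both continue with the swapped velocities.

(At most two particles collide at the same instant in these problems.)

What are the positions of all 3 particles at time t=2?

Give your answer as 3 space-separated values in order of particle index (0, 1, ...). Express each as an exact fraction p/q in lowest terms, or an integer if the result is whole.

Answer: 1 2 13

Derivation:
Collision at t=1: particles 0 and 1 swap velocities; positions: p0=1 p1=1 p2=12; velocities now: v0=0 v1=1 v2=1
Advance to t=2 (no further collisions before then); velocities: v0=0 v1=1 v2=1; positions = 1 2 13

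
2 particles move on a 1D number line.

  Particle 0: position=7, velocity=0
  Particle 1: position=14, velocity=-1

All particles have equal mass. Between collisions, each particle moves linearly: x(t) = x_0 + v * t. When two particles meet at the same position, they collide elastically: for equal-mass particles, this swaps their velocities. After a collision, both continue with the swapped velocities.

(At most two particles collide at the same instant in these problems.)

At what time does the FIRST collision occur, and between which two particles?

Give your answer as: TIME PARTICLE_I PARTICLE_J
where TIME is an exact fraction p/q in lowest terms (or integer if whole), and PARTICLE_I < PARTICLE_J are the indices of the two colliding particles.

Answer: 7 0 1

Derivation:
Pair (0,1): pos 7,14 vel 0,-1 -> gap=7, closing at 1/unit, collide at t=7
Earliest collision: t=7 between 0 and 1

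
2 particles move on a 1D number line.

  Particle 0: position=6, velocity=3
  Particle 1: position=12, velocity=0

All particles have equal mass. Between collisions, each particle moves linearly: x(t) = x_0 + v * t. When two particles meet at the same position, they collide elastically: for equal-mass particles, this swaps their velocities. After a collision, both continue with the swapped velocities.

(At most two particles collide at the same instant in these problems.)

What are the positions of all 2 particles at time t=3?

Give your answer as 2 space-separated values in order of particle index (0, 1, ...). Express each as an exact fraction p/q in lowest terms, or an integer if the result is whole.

Collision at t=2: particles 0 and 1 swap velocities; positions: p0=12 p1=12; velocities now: v0=0 v1=3
Advance to t=3 (no further collisions before then); velocities: v0=0 v1=3; positions = 12 15

Answer: 12 15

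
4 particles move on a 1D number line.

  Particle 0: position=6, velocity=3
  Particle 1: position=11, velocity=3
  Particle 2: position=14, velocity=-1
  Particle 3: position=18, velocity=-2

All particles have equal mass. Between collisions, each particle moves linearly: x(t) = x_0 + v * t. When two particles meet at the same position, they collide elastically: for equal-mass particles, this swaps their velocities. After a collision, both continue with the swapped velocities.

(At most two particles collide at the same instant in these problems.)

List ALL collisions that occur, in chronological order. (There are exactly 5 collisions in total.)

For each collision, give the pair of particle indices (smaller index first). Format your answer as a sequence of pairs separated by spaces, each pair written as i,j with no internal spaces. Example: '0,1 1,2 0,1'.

Answer: 1,2 2,3 0,1 1,2 0,1

Derivation:
Collision at t=3/4: particles 1 and 2 swap velocities; positions: p0=33/4 p1=53/4 p2=53/4 p3=33/2; velocities now: v0=3 v1=-1 v2=3 v3=-2
Collision at t=7/5: particles 2 and 3 swap velocities; positions: p0=51/5 p1=63/5 p2=76/5 p3=76/5; velocities now: v0=3 v1=-1 v2=-2 v3=3
Collision at t=2: particles 0 and 1 swap velocities; positions: p0=12 p1=12 p2=14 p3=17; velocities now: v0=-1 v1=3 v2=-2 v3=3
Collision at t=12/5: particles 1 and 2 swap velocities; positions: p0=58/5 p1=66/5 p2=66/5 p3=91/5; velocities now: v0=-1 v1=-2 v2=3 v3=3
Collision at t=4: particles 0 and 1 swap velocities; positions: p0=10 p1=10 p2=18 p3=23; velocities now: v0=-2 v1=-1 v2=3 v3=3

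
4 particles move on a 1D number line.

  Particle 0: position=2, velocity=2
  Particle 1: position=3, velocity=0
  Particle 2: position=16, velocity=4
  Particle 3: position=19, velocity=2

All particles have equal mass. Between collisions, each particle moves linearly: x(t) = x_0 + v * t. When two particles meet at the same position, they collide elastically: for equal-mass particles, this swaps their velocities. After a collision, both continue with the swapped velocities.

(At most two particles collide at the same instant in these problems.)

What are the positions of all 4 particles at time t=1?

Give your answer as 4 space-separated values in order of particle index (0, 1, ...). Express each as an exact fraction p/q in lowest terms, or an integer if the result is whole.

Collision at t=1/2: particles 0 and 1 swap velocities; positions: p0=3 p1=3 p2=18 p3=20; velocities now: v0=0 v1=2 v2=4 v3=2
Advance to t=1 (no further collisions before then); velocities: v0=0 v1=2 v2=4 v3=2; positions = 3 4 20 21

Answer: 3 4 20 21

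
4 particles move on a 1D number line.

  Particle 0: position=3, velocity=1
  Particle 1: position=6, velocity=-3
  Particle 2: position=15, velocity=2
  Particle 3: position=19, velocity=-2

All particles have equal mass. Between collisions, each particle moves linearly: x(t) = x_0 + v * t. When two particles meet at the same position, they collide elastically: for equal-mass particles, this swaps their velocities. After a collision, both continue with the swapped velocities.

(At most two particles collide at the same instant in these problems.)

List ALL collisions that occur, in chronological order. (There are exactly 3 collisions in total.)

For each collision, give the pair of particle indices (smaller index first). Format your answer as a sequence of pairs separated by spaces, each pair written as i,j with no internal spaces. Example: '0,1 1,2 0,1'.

Answer: 0,1 2,3 1,2

Derivation:
Collision at t=3/4: particles 0 and 1 swap velocities; positions: p0=15/4 p1=15/4 p2=33/2 p3=35/2; velocities now: v0=-3 v1=1 v2=2 v3=-2
Collision at t=1: particles 2 and 3 swap velocities; positions: p0=3 p1=4 p2=17 p3=17; velocities now: v0=-3 v1=1 v2=-2 v3=2
Collision at t=16/3: particles 1 and 2 swap velocities; positions: p0=-10 p1=25/3 p2=25/3 p3=77/3; velocities now: v0=-3 v1=-2 v2=1 v3=2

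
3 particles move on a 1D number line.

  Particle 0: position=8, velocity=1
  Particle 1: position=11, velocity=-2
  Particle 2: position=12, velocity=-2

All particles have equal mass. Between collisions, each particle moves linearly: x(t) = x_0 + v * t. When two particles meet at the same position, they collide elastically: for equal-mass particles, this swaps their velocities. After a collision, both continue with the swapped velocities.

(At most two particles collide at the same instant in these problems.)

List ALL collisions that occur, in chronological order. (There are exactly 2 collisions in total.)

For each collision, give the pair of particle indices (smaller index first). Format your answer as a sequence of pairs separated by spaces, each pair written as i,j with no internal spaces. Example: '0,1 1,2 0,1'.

Answer: 0,1 1,2

Derivation:
Collision at t=1: particles 0 and 1 swap velocities; positions: p0=9 p1=9 p2=10; velocities now: v0=-2 v1=1 v2=-2
Collision at t=4/3: particles 1 and 2 swap velocities; positions: p0=25/3 p1=28/3 p2=28/3; velocities now: v0=-2 v1=-2 v2=1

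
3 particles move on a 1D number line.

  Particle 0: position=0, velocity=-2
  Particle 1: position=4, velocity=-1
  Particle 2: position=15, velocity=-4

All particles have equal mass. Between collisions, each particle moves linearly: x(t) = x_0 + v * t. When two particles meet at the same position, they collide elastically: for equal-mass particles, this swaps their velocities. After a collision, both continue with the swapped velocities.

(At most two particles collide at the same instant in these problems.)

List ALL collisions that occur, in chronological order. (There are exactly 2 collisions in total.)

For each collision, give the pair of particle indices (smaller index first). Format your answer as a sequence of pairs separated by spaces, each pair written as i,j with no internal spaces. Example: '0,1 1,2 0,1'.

Answer: 1,2 0,1

Derivation:
Collision at t=11/3: particles 1 and 2 swap velocities; positions: p0=-22/3 p1=1/3 p2=1/3; velocities now: v0=-2 v1=-4 v2=-1
Collision at t=15/2: particles 0 and 1 swap velocities; positions: p0=-15 p1=-15 p2=-7/2; velocities now: v0=-4 v1=-2 v2=-1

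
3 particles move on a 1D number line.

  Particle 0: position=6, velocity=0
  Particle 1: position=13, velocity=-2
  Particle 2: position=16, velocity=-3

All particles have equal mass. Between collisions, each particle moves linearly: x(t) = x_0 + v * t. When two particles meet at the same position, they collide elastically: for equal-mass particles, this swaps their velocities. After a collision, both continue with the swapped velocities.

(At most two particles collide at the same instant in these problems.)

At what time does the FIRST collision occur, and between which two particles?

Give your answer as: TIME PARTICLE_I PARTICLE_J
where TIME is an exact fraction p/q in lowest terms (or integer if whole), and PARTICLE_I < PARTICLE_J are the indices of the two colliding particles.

Pair (0,1): pos 6,13 vel 0,-2 -> gap=7, closing at 2/unit, collide at t=7/2
Pair (1,2): pos 13,16 vel -2,-3 -> gap=3, closing at 1/unit, collide at t=3
Earliest collision: t=3 between 1 and 2

Answer: 3 1 2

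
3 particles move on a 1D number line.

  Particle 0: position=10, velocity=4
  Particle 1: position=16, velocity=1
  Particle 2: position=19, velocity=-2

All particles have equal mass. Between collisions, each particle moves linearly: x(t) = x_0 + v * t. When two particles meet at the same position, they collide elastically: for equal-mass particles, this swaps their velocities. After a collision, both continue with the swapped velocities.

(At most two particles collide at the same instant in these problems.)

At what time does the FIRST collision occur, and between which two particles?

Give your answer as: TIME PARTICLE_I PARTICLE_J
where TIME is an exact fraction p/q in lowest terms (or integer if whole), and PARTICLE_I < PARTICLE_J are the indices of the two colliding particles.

Answer: 1 1 2

Derivation:
Pair (0,1): pos 10,16 vel 4,1 -> gap=6, closing at 3/unit, collide at t=2
Pair (1,2): pos 16,19 vel 1,-2 -> gap=3, closing at 3/unit, collide at t=1
Earliest collision: t=1 between 1 and 2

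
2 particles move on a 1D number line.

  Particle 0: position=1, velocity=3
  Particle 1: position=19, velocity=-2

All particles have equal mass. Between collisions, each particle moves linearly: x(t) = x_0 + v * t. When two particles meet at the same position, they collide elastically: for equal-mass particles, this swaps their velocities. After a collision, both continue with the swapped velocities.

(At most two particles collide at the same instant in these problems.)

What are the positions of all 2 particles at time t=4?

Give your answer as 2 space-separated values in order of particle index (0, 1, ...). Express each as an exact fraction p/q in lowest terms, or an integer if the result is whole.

Answer: 11 13

Derivation:
Collision at t=18/5: particles 0 and 1 swap velocities; positions: p0=59/5 p1=59/5; velocities now: v0=-2 v1=3
Advance to t=4 (no further collisions before then); velocities: v0=-2 v1=3; positions = 11 13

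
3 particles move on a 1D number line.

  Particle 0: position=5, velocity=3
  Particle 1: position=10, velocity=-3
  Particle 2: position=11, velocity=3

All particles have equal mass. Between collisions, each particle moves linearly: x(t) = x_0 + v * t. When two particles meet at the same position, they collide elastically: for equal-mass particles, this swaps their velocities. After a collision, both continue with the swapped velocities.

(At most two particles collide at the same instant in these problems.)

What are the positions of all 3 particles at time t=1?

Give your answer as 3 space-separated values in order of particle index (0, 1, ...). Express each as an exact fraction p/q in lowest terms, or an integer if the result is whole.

Collision at t=5/6: particles 0 and 1 swap velocities; positions: p0=15/2 p1=15/2 p2=27/2; velocities now: v0=-3 v1=3 v2=3
Advance to t=1 (no further collisions before then); velocities: v0=-3 v1=3 v2=3; positions = 7 8 14

Answer: 7 8 14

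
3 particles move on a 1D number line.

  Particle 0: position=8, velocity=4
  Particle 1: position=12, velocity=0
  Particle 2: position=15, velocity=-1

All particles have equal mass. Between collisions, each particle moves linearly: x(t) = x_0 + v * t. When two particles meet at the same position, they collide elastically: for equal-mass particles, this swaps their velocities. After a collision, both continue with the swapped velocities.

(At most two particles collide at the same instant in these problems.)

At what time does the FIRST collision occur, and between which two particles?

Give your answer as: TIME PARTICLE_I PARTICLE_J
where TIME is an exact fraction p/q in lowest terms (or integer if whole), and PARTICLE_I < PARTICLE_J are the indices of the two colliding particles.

Answer: 1 0 1

Derivation:
Pair (0,1): pos 8,12 vel 4,0 -> gap=4, closing at 4/unit, collide at t=1
Pair (1,2): pos 12,15 vel 0,-1 -> gap=3, closing at 1/unit, collide at t=3
Earliest collision: t=1 between 0 and 1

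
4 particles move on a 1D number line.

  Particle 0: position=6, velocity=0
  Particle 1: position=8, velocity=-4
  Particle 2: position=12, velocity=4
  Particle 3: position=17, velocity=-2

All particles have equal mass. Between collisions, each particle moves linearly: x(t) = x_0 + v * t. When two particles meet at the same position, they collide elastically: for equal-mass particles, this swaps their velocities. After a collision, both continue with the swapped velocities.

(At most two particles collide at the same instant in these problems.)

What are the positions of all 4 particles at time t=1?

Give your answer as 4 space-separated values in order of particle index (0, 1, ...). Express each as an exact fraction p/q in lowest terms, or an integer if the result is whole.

Answer: 4 6 15 16

Derivation:
Collision at t=1/2: particles 0 and 1 swap velocities; positions: p0=6 p1=6 p2=14 p3=16; velocities now: v0=-4 v1=0 v2=4 v3=-2
Collision at t=5/6: particles 2 and 3 swap velocities; positions: p0=14/3 p1=6 p2=46/3 p3=46/3; velocities now: v0=-4 v1=0 v2=-2 v3=4
Advance to t=1 (no further collisions before then); velocities: v0=-4 v1=0 v2=-2 v3=4; positions = 4 6 15 16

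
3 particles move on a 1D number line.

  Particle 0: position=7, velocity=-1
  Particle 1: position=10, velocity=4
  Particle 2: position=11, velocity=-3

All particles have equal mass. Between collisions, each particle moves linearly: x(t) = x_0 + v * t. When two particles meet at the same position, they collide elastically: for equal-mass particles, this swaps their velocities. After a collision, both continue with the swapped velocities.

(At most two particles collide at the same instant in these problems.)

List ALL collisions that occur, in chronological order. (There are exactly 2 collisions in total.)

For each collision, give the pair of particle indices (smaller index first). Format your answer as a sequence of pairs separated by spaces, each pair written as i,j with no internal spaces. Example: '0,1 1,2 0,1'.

Answer: 1,2 0,1

Derivation:
Collision at t=1/7: particles 1 and 2 swap velocities; positions: p0=48/7 p1=74/7 p2=74/7; velocities now: v0=-1 v1=-3 v2=4
Collision at t=2: particles 0 and 1 swap velocities; positions: p0=5 p1=5 p2=18; velocities now: v0=-3 v1=-1 v2=4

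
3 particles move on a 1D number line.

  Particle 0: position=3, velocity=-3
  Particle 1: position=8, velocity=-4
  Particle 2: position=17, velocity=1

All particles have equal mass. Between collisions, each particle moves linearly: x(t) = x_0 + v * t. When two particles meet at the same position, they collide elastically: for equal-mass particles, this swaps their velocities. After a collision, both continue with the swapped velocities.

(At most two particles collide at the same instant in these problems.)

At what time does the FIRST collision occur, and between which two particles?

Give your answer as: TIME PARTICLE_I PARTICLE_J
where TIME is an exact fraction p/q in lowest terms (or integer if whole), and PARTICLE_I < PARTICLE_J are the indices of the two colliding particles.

Pair (0,1): pos 3,8 vel -3,-4 -> gap=5, closing at 1/unit, collide at t=5
Pair (1,2): pos 8,17 vel -4,1 -> not approaching (rel speed -5 <= 0)
Earliest collision: t=5 between 0 and 1

Answer: 5 0 1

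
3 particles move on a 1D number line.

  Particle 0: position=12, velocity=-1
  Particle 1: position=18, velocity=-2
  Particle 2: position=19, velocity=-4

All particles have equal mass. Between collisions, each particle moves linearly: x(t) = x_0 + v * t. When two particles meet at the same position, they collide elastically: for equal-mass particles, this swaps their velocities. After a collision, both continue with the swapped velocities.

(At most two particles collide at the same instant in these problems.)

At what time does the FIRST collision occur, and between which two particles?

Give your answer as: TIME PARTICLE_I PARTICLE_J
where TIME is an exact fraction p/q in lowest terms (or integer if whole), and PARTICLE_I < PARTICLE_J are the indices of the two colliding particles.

Answer: 1/2 1 2

Derivation:
Pair (0,1): pos 12,18 vel -1,-2 -> gap=6, closing at 1/unit, collide at t=6
Pair (1,2): pos 18,19 vel -2,-4 -> gap=1, closing at 2/unit, collide at t=1/2
Earliest collision: t=1/2 between 1 and 2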